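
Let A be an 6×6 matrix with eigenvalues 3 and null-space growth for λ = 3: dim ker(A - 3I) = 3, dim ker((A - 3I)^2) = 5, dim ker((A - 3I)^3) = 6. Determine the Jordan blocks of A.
Jordan blocks: (3, 3), (3, 2), (3, 1)

λ = 3: successive nullity increments [3, 2, 1] count blocks of size ≥ k; block sizes are [3, 2, 1].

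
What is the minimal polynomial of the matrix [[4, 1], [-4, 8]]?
The characteristic polynomial factors as (x - 6)^2. The minimal polynomial is ∏(x - λ)^{k_λ} where k_λ is the size of the largest Jordan block at λ.

For λ = 6: rank(A - 6I) = 1, and the largest Jordan block has size 2 (the smallest k with rank((A - 6I)^k) = rank((A - 6I)^(k+1))).

So m_A(x) = (x - 6)^2.

m_A(x) = (x - 6)^2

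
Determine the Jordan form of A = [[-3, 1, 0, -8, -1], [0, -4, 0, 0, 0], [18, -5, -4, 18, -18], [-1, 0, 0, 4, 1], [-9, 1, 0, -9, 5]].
J = [[-4, 1, 0, 0, 0], [0, -4, 0, 0, 0], [0, 0, -4, 0, 0], [0, 0, 0, 5, 1], [0, 0, 0, 0, 5]]

The characteristic polynomial is det(xI - A) = (x - 5)^2(x + 4)^3, so the eigenvalues are -4 (algebraic multiplicity 3), 5 (algebraic multiplicity 2).

For λ = -4: rank(A + 4I) = 3, rank((A + 4I)^2) = 2. The eigenspace has dimension 5 - 3 = 2, so there are 2 Jordan blocks; the rank sequence gives block sizes [2, 1].

For λ = 5: rank(A - 5I) = 4, rank((A - 5I)^2) = 3. The eigenspace has dimension 5 - 4 = 1, so there is 1 Jordan block; the rank sequence gives block sizes [2].

Assembling the blocks gives the Jordan form J above.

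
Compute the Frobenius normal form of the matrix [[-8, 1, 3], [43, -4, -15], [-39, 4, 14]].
R = [[0, 0, -1], [1, 0, 2], [0, 1, 2]]

The invariant factors of A (the non-unit diagonal entries of the Smith normal form of xI - A over ℚ[x]) are (x + 1)(x^2 - 3x + 1), each dividing the next. The characteristic polynomial is their product, (x + 1)(x^2 - 3x + 1).

The rational canonical form is the block-diagonal matrix of companion matrices C(f_i):
R = [[0, 0, -1], [1, 0, 2], [0, 1, 2]].

Note the characteristic polynomial does not split into linear factors over ℚ, so A has no Jordan form over ℚ; the rational canonical form exists over any field.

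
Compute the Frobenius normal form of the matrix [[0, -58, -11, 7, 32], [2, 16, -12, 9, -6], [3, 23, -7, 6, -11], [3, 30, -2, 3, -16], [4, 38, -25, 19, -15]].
R = [[0, 0, 0, 0, 25], [1, 0, 0, 0, -5], [0, 1, 0, 0, -6], [0, 0, 1, 0, -10], [0, 0, 0, 1, -3]]

The invariant factors of A (the non-unit diagonal entries of the Smith normal form of xI - A over ℚ[x]) are (x - 1)(x^2 + 2x + 5)^2, each dividing the next. The characteristic polynomial is their product, (x - 1)(x^2 + 2x + 5)^2.

The rational canonical form is the block-diagonal matrix of companion matrices C(f_i):
R = [[0, 0, 0, 0, 25], [1, 0, 0, 0, -5], [0, 1, 0, 0, -6], [0, 0, 1, 0, -10], [0, 0, 0, 1, -3]].

Note the characteristic polynomial does not split into linear factors over ℚ, so A has no Jordan form over ℚ; the rational canonical form exists over any field.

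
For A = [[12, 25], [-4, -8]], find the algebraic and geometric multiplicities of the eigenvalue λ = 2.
algebraic multiplicity 2, geometric multiplicity 1

The characteristic polynomial is (x - 2)^2, so the factor x - 2 appears with exponent 2: the algebraic multiplicity is 2.

rank(A - 2I) = 1, so the eigenspace has dimension 2 - 1 = 1: the geometric multiplicity is 1.

Since 1 < 2, A is not diagonalizable.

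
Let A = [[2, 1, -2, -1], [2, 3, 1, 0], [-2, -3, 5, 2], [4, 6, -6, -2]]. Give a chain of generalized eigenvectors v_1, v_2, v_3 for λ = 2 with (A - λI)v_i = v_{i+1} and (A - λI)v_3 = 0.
v_1 = [[0, 0, 1, -2]]^T, v_2 = [[0, 1, -1, 2]]^T, v_3 = [[1, 0, -2, 4]]^T

We seek v_1 ∈ ker((A - 2I)^3) \ ker((A - 2I)^2), then set v_{i+1} = (A - 2I) v_i.

One such chain is v_1 = [[0, 0, 1, -2]]^T, v_2 = [[0, 1, -1, 2]]^T, v_3 = [[1, 0, -2, 4]]^T. Check: (A - 2I) v_3 = [[0, 0, 0, 0]]^T = 0.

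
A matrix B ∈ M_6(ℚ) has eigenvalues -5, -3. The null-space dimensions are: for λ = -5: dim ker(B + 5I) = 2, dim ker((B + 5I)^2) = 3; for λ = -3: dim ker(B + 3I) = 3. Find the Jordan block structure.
Jordan blocks: (-5, 2), (-5, 1), (-3, 1), (-3, 1), (-3, 1)

λ = -5: successive nullity increments [2, 1] count blocks of size ≥ k; block sizes are [2, 1].
λ = -3: successive nullity increments [3] count blocks of size ≥ k; block sizes are [1, 1, 1].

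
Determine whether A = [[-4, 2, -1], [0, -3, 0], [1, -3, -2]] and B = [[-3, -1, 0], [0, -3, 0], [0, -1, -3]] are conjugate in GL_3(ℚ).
Both have characteristic polynomial (x + 3)^3, but the minimal polynomial of A is (x + 3)^3 while the minimal polynomial of B is (x + 3)^2. The minimal polynomial is a similarity invariant, so A and B are not similar.

No.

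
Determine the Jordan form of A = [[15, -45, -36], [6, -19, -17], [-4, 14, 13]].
The characteristic polynomial is det(xI - A) = (x - 3)^3, so the eigenvalues are 3 (algebraic multiplicity 3).

For λ = 3: rank(A - 3I) = 2, rank((A - 3I)^2) = 1, rank((A - 3I)^3) = 0. The eigenspace has dimension 3 - 2 = 1, so there is 1 Jordan block; the rank sequence gives block sizes [3].

Assembling the blocks gives the Jordan form J above.

J = [[3, 1, 0], [0, 3, 1], [0, 0, 3]]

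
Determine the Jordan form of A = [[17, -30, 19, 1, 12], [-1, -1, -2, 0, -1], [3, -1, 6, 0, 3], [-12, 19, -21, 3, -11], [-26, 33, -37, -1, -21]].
The characteristic polynomial is det(xI - A) = x(x - 4)^2(x + 2)^2, so the eigenvalues are -2 (algebraic multiplicity 2), 0 (algebraic multiplicity 1), 4 (algebraic multiplicity 2).

For λ = -2: rank(A + 2I) = 4, rank((A + 2I)^2) = 3. The eigenspace has dimension 5 - 4 = 1, so there is 1 Jordan block; the rank sequence gives block sizes [2].

For λ = 0: algebraic multiplicity 1 gives one 1×1 block.

For λ = 4: rank(A - 4I) = 4, rank((A - 4I)^2) = 3. The eigenspace has dimension 5 - 4 = 1, so there is 1 Jordan block; the rank sequence gives block sizes [2].

Assembling the blocks gives the Jordan form J above.

J = [[-2, 1, 0, 0, 0], [0, -2, 0, 0, 0], [0, 0, 0, 0, 0], [0, 0, 0, 4, 1], [0, 0, 0, 0, 4]]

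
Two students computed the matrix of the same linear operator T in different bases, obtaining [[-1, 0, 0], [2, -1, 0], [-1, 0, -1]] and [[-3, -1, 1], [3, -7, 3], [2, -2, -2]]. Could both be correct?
No.

trace(A) = -3 but trace(B) = -12. The trace is a similarity invariant, so A and B are not similar.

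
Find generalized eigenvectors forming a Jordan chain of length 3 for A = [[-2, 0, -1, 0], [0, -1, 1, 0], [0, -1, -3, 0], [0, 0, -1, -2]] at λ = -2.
v_1 = [[-1, 0, 1, -4]]^T, v_2 = [[-1, 1, -1, -1]]^T, v_3 = [[1, 0, 0, 1]]^T

We seek v_1 ∈ ker((A + 2I)^3) \ ker((A + 2I)^2), then set v_{i+1} = (A + 2I) v_i.

One such chain is v_1 = [[-1, 0, 1, -4]]^T, v_2 = [[-1, 1, -1, -1]]^T, v_3 = [[1, 0, 0, 1]]^T. Check: (A + 2I) v_3 = [[0, 0, 0, 0]]^T = 0.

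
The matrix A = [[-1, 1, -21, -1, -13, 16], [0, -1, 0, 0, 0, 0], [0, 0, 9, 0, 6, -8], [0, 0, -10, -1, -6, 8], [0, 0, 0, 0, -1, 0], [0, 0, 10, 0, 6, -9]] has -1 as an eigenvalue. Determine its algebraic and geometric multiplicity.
The characteristic polynomial is (x - 1)(x + 1)^5, so the factor x + 1 appears with exponent 5: the algebraic multiplicity is 5.

rank(A + I) = 2, so the eigenspace has dimension 6 - 2 = 4: the geometric multiplicity is 4.

Since 4 < 5, A is not diagonalizable.

algebraic multiplicity 5, geometric multiplicity 4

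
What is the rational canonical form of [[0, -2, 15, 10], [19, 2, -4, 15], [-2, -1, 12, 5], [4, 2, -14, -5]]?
The invariant factors of A (the non-unit diagonal entries of the Smith normal form of xI - A over ℚ[x]) are x - 5, (x - 5)(x^2 + x + 3), each dividing the next. The characteristic polynomial is their product, (x - 5)^2(x^2 + x + 3).

The rational canonical form is the block-diagonal matrix of companion matrices C(f_i):
R = [[5, 0, 0, 0], [0, 0, 0, 15], [0, 1, 0, 2], [0, 0, 1, 4]].

Note the characteristic polynomial does not split into linear factors over ℚ, so A has no Jordan form over ℚ; the rational canonical form exists over any field.

R = [[5, 0, 0, 0], [0, 0, 0, 15], [0, 1, 0, 2], [0, 0, 1, 4]]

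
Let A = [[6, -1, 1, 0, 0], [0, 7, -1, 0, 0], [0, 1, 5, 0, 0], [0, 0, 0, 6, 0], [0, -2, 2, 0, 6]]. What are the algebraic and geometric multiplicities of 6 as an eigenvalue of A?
The characteristic polynomial is (x - 6)^5, so the factor x - 6 appears with exponent 5: the algebraic multiplicity is 5.

rank(A - 6I) = 1, so the eigenspace has dimension 5 - 1 = 4: the geometric multiplicity is 4.

Since 4 < 5, A is not diagonalizable.

algebraic multiplicity 5, geometric multiplicity 4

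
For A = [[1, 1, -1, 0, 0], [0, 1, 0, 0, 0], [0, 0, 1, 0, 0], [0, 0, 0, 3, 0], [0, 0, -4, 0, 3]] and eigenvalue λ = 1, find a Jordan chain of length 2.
We seek v_1 ∈ ker((A - I)^2) \ ker(A - I), then set v_{i+1} = (A - I) v_i.

One such chain is v_1 = [[0, 1, 0, 0, 0]]^T, v_2 = [[1, 0, 0, 0, 0]]^T. Check: (A - I) v_2 = [[0, 0, 0, 0, 0]]^T = 0.

v_1 = [[0, 1, 0, 0, 0]]^T, v_2 = [[1, 0, 0, 0, 0]]^T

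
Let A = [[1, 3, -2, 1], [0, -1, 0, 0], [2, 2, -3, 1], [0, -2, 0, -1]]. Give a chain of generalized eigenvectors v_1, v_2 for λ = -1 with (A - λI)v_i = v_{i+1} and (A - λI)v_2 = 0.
v_1 = [[0, 1, 1, 0]]^T, v_2 = [[1, 0, 0, -2]]^T

We seek v_1 ∈ ker((A + I)^2) \ ker(A + I), then set v_{i+1} = (A + I) v_i.

One such chain is v_1 = [[0, 1, 1, 0]]^T, v_2 = [[1, 0, 0, -2]]^T. Check: (A + I) v_2 = [[0, 0, 0, 0]]^T = 0.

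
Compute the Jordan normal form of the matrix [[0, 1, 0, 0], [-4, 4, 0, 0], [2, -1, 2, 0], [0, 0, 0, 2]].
J = [[2, 1, 0, 0], [0, 2, 0, 0], [0, 0, 2, 0], [0, 0, 0, 2]]

The characteristic polynomial is det(xI - A) = (x - 2)^4, so the eigenvalues are 2 (algebraic multiplicity 4).

For λ = 2: rank(A - 2I) = 1, rank((A - 2I)^2) = 0. The eigenspace has dimension 4 - 1 = 3, so there are 3 Jordan blocks; the rank sequence gives block sizes [2, 1, 1].

Assembling the blocks gives the Jordan form J above.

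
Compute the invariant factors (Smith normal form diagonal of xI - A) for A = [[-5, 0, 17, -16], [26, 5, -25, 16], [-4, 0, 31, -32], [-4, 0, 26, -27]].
x - 5, (x - 5)(x + 3)^2

The Jordan structure of A has elementary divisors (x + 3)^2, (x - 5), (x - 5). Arranging the block sizes at each eigenvalue in decreasing order and taking row products gives the invariant factors.

Invariant factors (smallest first, each dividing the next): x - 5, (x - 5)(x + 3)^2.

Check: the last factor (x - 5)(x + 3)^2 is the minimal polynomial, and the product (x - 5)^2(x + 3)^2 is the characteristic polynomial.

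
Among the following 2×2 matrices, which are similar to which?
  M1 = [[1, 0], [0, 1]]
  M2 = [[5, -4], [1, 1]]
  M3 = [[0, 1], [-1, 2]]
Characteristic polynomials: χ_{M1} = (x - 1)^2, χ_{M2} = (x - 3)^2, χ_{M3} = (x - 1)^2.

{M1}: invariant factors x - 1, x - 1.

{M2}: invariant factors (x - 3)^2.

{M3}: invariant factors (x - 1)^2.

Matrices are similar if and only if their invariant-factor lists agree; the partition into similarity classes is {M1}, {M2}, {M3}.

3 classes: {M1}, {M2}, {M3}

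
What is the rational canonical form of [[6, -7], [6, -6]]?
R = [[0, -6], [1, 0]]

The invariant factors of A (the non-unit diagonal entries of the Smith normal form of xI - A over ℚ[x]) are x^2 + 6, each dividing the next. The characteristic polynomial is their product, x^2 + 6.

The rational canonical form is the block-diagonal matrix of companion matrices C(f_i):
R = [[0, -6], [1, 0]].

Note the characteristic polynomial does not split into linear factors over ℚ, so A has no Jordan form over ℚ; the rational canonical form exists over any field.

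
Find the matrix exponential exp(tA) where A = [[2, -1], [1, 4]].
e^{tA} = [[(1 - t)*e^{3*t}, -t*e^{3*t}], [t*e^{3*t}, (t + 1)*e^{3*t}]]

A has Jordan form J = [[3, 1], [0, 3]] with A = PJP^{-1}, so e^{tA} = P e^{tJ} P^{-1}.

For a Jordan block J_k(λ), e^{tJ_k(λ)} = e^{λt} · (I + tN + t^2 N^2/2! + ... + t^{k-1} N^{k-1}/(k-1)!) where N is the nilpotent superdiagonal part.

Assembling the blocks and conjugating back gives the entries of e^{tA} as shown above.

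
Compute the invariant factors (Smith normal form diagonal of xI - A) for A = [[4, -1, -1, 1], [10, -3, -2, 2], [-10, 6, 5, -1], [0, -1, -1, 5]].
x - 4, (x - 4)^2(x + 1)

The Jordan structure of A has elementary divisors (x + 1), (x - 4)^2, (x - 4). Arranging the block sizes at each eigenvalue in decreasing order and taking row products gives the invariant factors.

Invariant factors (smallest first, each dividing the next): x - 4, (x - 4)^2(x + 1).

Check: the last factor (x - 4)^2(x + 1) is the minimal polynomial, and the product (x - 4)^3(x + 1) is the characteristic polynomial.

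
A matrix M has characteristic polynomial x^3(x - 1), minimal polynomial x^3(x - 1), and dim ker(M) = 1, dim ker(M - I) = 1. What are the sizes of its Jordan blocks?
λ = 0: algebraic multiplicity 3 (exponent in χ_M), largest block size 3 (exponent in m_M), 1 block (geometric multiplicity). This forces block sizes [3].
λ = 1: algebraic multiplicity 1 (exponent in χ_M), largest block size 1 (exponent in m_M), 1 block (geometric multiplicity). This forces block sizes [1].

Jordan blocks: (0, 3), (1, 1)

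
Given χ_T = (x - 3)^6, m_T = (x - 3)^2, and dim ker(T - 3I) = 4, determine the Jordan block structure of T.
λ = 3: algebraic multiplicity 6 (exponent in χ_T), largest block size 2 (exponent in m_T), 4 blocks (geometric multiplicity). These force block sizes [2, 2, 1, 1].

Jordan blocks: (3, 2), (3, 2), (3, 1), (3, 1)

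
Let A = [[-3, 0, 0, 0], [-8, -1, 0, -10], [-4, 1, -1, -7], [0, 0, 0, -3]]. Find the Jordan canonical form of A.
The characteristic polynomial is det(xI - A) = (x + 1)^2(x + 3)^2, so the eigenvalues are -3 (algebraic multiplicity 2), -1 (algebraic multiplicity 2).

For λ = -3: rank(A + 3I) = 2. The eigenspace has dimension 4 - 2 = 2, so there are 2 Jordan blocks; the rank sequence gives block sizes [1, 1].

For λ = -1: rank(A + I) = 3, rank((A + I)^2) = 2. The eigenspace has dimension 4 - 3 = 1, so there is 1 Jordan block; the rank sequence gives block sizes [2].

Assembling the blocks gives the Jordan form J above.

J = [[-3, 0, 0, 0], [0, -3, 0, 0], [0, 0, -1, 1], [0, 0, 0, -1]]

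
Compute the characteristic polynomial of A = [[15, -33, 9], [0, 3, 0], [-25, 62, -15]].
xI - A = [[x - 15, 33, -9], [0, x - 3, 0], [25, -62, x + 15]].

Expanding det(xI - A) along the first row:
det(xI - A) = + (x - 15)·det([[x - 3, 0], [-62, x + 15]]) - (33)·det([[0, 0], [25, x + 15]]) + (-9)·det([[0, x - 3], [25, -62]]).

Evaluating gives χ_A(x) = x^3 - 3x^2 = x^2(x - 3).

χ_A(x) = x^2(x - 3)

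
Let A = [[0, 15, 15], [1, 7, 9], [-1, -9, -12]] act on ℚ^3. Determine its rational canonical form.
The invariant factors of A (the non-unit diagonal entries of the Smith normal form of xI - A over ℚ[x]) are (x + 5)(x^2 - 3), each dividing the next. The characteristic polynomial is their product, (x + 5)(x^2 - 3).

The rational canonical form is the block-diagonal matrix of companion matrices C(f_i):
R = [[0, 0, 15], [1, 0, 3], [0, 1, -5]].

Note the characteristic polynomial does not split into linear factors over ℚ, so A has no Jordan form over ℚ; the rational canonical form exists over any field.

R = [[0, 0, 15], [1, 0, 3], [0, 1, -5]]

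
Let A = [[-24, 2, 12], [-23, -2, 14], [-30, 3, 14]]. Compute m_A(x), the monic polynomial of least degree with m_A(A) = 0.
m_A(x) = (x + 4)^3

The characteristic polynomial factors as (x + 4)^3. The minimal polynomial is ∏(x - λ)^{k_λ} where k_λ is the size of the largest Jordan block at λ.

For λ = -4: rank(A + 4I) = 2, and the largest Jordan block has size 3 (the smallest k with rank((A + 4I)^k) = rank((A + 4I)^(k+1))).

So m_A(x) = (x + 4)^3.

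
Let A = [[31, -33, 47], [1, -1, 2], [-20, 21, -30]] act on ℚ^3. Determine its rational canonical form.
R = [[0, 0, 5], [1, 0, 0], [0, 1, 0]]

The invariant factors of A (the non-unit diagonal entries of the Smith normal form of xI - A over ℚ[x]) are x^3 - 5, each dividing the next. The characteristic polynomial is their product, x^3 - 5.

The rational canonical form is the block-diagonal matrix of companion matrices C(f_i):
R = [[0, 0, 5], [1, 0, 0], [0, 1, 0]].

Note the characteristic polynomial does not split into linear factors over ℚ, so A has no Jordan form over ℚ; the rational canonical form exists over any field.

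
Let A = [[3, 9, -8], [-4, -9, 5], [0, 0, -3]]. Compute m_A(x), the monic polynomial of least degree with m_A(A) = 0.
m_A(x) = (x + 3)^3

The characteristic polynomial factors as (x + 3)^3. The minimal polynomial is ∏(x - λ)^{k_λ} where k_λ is the size of the largest Jordan block at λ.

For λ = -3: rank(A + 3I) = 2, and the largest Jordan block has size 3 (the smallest k with rank((A + 3I)^k) = rank((A + 3I)^(k+1))).

So m_A(x) = (x + 3)^3.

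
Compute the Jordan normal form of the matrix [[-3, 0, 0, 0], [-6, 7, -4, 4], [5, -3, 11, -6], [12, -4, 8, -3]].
J = [[-3, 0, 0, 0], [0, 5, 1, 0], [0, 0, 5, 0], [0, 0, 0, 5]]

The characteristic polynomial is det(xI - A) = (x - 5)^3(x + 3), so the eigenvalues are -3 (algebraic multiplicity 1), 5 (algebraic multiplicity 3).

For λ = -3: algebraic multiplicity 1 gives one 1×1 block.

For λ = 5: rank(A - 5I) = 2, rank((A - 5I)^2) = 1. The eigenspace has dimension 4 - 2 = 2, so there are 2 Jordan blocks; the rank sequence gives block sizes [2, 1].

Assembling the blocks gives the Jordan form J above.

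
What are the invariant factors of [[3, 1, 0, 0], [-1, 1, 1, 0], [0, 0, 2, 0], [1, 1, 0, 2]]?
x - 2, (x - 2)^3

The Jordan structure of A has elementary divisors (x - 2)^3, (x - 2). Arranging the block sizes at each eigenvalue in decreasing order and taking row products gives the invariant factors.

Invariant factors (smallest first, each dividing the next): x - 2, (x - 2)^3.

Check: the last factor (x - 2)^3 is the minimal polynomial, and the product (x - 2)^4 is the characteristic polynomial.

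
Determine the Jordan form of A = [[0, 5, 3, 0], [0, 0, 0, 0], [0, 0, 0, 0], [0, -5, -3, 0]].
J = [[0, 1, 0, 0], [0, 0, 0, 0], [0, 0, 0, 0], [0, 0, 0, 0]]

The characteristic polynomial is det(xI - A) = x^4, so the eigenvalues are 0 (algebraic multiplicity 4).

For λ = 0: rank(A) = 1, rank(A^2) = 0. The eigenspace has dimension 4 - 1 = 3, so there are 3 Jordan blocks; the rank sequence gives block sizes [2, 1, 1].

Assembling the blocks gives the Jordan form J above.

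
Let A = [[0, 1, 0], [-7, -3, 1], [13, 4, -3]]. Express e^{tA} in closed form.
A has Jordan form J = [[-2, 1, 0], [0, -2, 1], [0, 0, -2]] with A = PJP^{-1}, so e^{tA} = P e^{tJ} P^{-1}.

For a Jordan block J_k(λ), e^{tJ_k(λ)} = e^{λt} · (I + tN + t^2 N^2/2! + ... + t^{k-1} N^{k-1}/(k-1)!) where N is the nilpotent superdiagonal part.

Assembling the blocks and conjugating back gives the entries of e^{tA} as shown above.

e^{tA} = [[(-3*t^2 + 4*t + 2)*e^{-2*t}/2, t*(t + 2)*e^{-2*t}/2, t^2*e^{-2*t}/2], [t*(3*t - 7)*e^{-2*t}, (-t^2 - t + 1)*e^{-2*t}, t*(1 - t)*e^{-2*t}], [t*(26 - 15*t)*e^{-2*t}/2, t*(5*t + 8)*e^{-2*t}/2, (5*t^2/2 - t + 1)*e^{-2*t}]]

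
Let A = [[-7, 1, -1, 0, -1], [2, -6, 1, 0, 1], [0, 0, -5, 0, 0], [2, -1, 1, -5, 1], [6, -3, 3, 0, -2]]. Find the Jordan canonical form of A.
J = [[-5, 1, 0, 0, 0], [0, -5, 0, 0, 0], [0, 0, -5, 0, 0], [0, 0, 0, -5, 0], [0, 0, 0, 0, -5]]

The characteristic polynomial is det(xI - A) = (x + 5)^5, so the eigenvalues are -5 (algebraic multiplicity 5).

For λ = -5: rank(A + 5I) = 1, rank((A + 5I)^2) = 0. The eigenspace has dimension 5 - 1 = 4, so there are 4 Jordan blocks; the rank sequence gives block sizes [2, 1, 1, 1].

Assembling the blocks gives the Jordan form J above.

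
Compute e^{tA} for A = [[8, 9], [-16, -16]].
e^{tA} = [[(12*t + 1)*e^{-4*t}, 9*t*e^{-4*t}], [-16*t*e^{-4*t}, (1 - 12*t)*e^{-4*t}]]

A has Jordan form J = [[-4, 1], [0, -4]] with A = PJP^{-1}, so e^{tA} = P e^{tJ} P^{-1}.

For a Jordan block J_k(λ), e^{tJ_k(λ)} = e^{λt} · (I + tN + t^2 N^2/2! + ... + t^{k-1} N^{k-1}/(k-1)!) where N is the nilpotent superdiagonal part.

Assembling the blocks and conjugating back gives the entries of e^{tA} as shown above.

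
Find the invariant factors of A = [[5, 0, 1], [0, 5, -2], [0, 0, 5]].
The Jordan structure of A has elementary divisors (x - 5)^2, (x - 5). Arranging the block sizes at each eigenvalue in decreasing order and taking row products gives the invariant factors.

Invariant factors (smallest first, each dividing the next): x - 5, (x - 5)^2.

Check: the last factor (x - 5)^2 is the minimal polynomial, and the product (x - 5)^3 is the characteristic polynomial.

x - 5, (x - 5)^2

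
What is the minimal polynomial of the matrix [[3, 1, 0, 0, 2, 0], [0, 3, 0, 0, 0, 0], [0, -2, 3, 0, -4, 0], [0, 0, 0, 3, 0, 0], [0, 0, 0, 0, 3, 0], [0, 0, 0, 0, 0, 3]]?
m_A(x) = (x - 3)^2

The characteristic polynomial factors as (x - 3)^6. The minimal polynomial is ∏(x - λ)^{k_λ} where k_λ is the size of the largest Jordan block at λ.

For λ = 3: rank(A - 3I) = 1, and the largest Jordan block has size 2 (the smallest k with rank((A - 3I)^k) = rank((A - 3I)^(k+1))).

So m_A(x) = (x - 3)^2.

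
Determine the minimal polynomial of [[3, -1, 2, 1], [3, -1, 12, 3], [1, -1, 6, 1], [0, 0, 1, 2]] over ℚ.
m_A(x) = (x - 3)^2(x - 2)

The characteristic polynomial factors as (x - 3)^2(x - 2)^2. The minimal polynomial is ∏(x - λ)^{k_λ} where k_λ is the size of the largest Jordan block at λ.

For λ = 2: rank(A - 2I) = 2, and the largest Jordan block has size 1 (the smallest k with rank((A - 2I)^k) = rank((A - 2I)^(k+1))).
For λ = 3: rank(A - 3I) = 3, and the largest Jordan block has size 2 (the smallest k with rank((A - 3I)^k) = rank((A - 3I)^(k+1))).

So m_A(x) = (x - 3)^2(x - 2).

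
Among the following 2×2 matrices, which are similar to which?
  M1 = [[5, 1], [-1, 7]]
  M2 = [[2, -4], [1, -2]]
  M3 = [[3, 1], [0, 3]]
Characteristic polynomials: χ_{M1} = (x - 6)^2, χ_{M2} = x^2, χ_{M3} = (x - 3)^2.

{M1}: invariant factors (x - 6)^2.

{M2}: invariant factors x^2.

{M3}: invariant factors (x - 3)^2.

Matrices are similar if and only if their invariant-factor lists agree; the partition into similarity classes is {M1}, {M2}, {M3}.

3 classes: {M1}, {M2}, {M3}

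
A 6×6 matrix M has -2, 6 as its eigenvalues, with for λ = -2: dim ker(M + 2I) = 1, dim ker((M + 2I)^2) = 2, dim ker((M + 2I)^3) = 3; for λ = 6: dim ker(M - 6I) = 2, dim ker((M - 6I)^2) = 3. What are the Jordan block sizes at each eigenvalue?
λ = -2: successive nullity increments [1, 1, 1] count blocks of size ≥ k; block sizes are [3].
λ = 6: successive nullity increments [2, 1] count blocks of size ≥ k; block sizes are [2, 1].

Jordan blocks: (-2, 3), (6, 2), (6, 1)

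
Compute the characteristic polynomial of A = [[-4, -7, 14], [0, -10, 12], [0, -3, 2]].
χ_A(x) = (x + 4)^3

xI - A = [[x + 4, 7, -14], [0, x + 10, -12], [0, 3, x - 2]].

Expanding det(xI - A) along the first row:
det(xI - A) = + (x + 4)·det([[x + 10, -12], [3, x - 2]]) - (7)·det([[0, -12], [0, x - 2]]) + (-14)·det([[0, x + 10], [0, 3]]).

Evaluating gives χ_A(x) = x^3 + 12x^2 + 48x + 64 = (x + 4)^3.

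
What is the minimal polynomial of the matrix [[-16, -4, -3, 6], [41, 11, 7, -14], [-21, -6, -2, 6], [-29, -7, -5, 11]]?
m_A(x) = (x - 1)^3

The characteristic polynomial factors as (x - 1)^4. The minimal polynomial is ∏(x - λ)^{k_λ} where k_λ is the size of the largest Jordan block at λ.

For λ = 1: rank(A - I) = 2, and the largest Jordan block has size 3 (the smallest k with rank((A - I)^k) = rank((A - I)^(k+1))).

So m_A(x) = (x - 1)^3.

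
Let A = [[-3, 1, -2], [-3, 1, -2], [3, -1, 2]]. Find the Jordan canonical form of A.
J = [[0, 1, 0], [0, 0, 0], [0, 0, 0]]

The characteristic polynomial is det(xI - A) = x^3, so the eigenvalues are 0 (algebraic multiplicity 3).

For λ = 0: rank(A) = 1, rank(A^2) = 0. The eigenspace has dimension 3 - 1 = 2, so there are 2 Jordan blocks; the rank sequence gives block sizes [2, 1].

Assembling the blocks gives the Jordan form J above.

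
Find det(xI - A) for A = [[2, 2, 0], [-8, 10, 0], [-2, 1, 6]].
χ_A(x) = (x - 6)^3

xI - A = [[x - 2, -2, 0], [8, x - 10, 0], [2, -1, x - 6]].

Expanding det(xI - A) along the first row:
det(xI - A) = + (x - 2)·det([[x - 10, 0], [-1, x - 6]]) - (-2)·det([[8, 0], [2, x - 6]]) + (0)·det([[8, x - 10], [2, -1]]).

Evaluating gives χ_A(x) = x^3 - 18x^2 + 108x - 216 = (x - 6)^3.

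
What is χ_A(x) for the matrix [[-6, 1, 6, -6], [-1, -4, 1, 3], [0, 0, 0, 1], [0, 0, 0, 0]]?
χ_A(x) = x^2(x + 5)^2

xI - A = [[x + 6, -1, -6, 6], [1, x + 4, -1, -3], [0, 0, x, -1], [0, 0, 0, x]].

Expanding det(xI - A) along the first row:
det(xI - A) = + (x + 6)·det([[x + 4, -1, -3], [0, x, -1], [0, 0, x]]) - (-1)·det([[1, -1, -3], [0, x, -1], [0, 0, x]]) + (-6)·det([[1, x + 4, -3], [0, 0, -1], [0, 0, x]]) - (6)·det([[1, x + 4, -1], [0, 0, x], [0, 0, 0]]).

Evaluating gives χ_A(x) = x^4 + 10x^3 + 25x^2 = x^2(x + 5)^2.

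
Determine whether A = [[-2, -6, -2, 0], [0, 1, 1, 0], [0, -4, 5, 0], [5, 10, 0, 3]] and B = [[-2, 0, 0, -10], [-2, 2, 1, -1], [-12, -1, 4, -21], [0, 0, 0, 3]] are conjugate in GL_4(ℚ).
Yes.

Two matrices over a field are similar if and only if they have the same invariant factors.

Both A and B have characteristic polynomial (x - 3)^3(x + 2) and minimal polynomial (x - 3)^2(x + 2). Computing further, both have invariant factors x - 3, (x - 3)^2(x + 2). Hence A and B are similar.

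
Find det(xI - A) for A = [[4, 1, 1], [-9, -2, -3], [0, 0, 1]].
xI - A = [[x - 4, -1, -1], [9, x + 2, 3], [0, 0, x - 1]].

Expanding det(xI - A) along the first row:
det(xI - A) = + (x - 4)·det([[x + 2, 3], [0, x - 1]]) - (-1)·det([[9, 3], [0, x - 1]]) + (-1)·det([[9, x + 2], [0, 0]]).

Evaluating gives χ_A(x) = x^3 - 3x^2 + 3x - 1 = (x - 1)^3.

χ_A(x) = (x - 1)^3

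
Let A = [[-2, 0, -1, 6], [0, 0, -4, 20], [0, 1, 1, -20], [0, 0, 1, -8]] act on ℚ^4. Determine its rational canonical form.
The invariant factors of A (the non-unit diagonal entries of the Smith normal form of xI - A over ℚ[x]) are x + 2, (x + 2)^2(x + 3), each dividing the next. The characteristic polynomial is their product, (x + 2)^3(x + 3).

The rational canonical form is the block-diagonal matrix of companion matrices C(f_i):
R = [[-2, 0, 0, 0], [0, 0, 0, -12], [0, 1, 0, -16], [0, 0, 1, -7]].

R = [[-2, 0, 0, 0], [0, 0, 0, -12], [0, 1, 0, -16], [0, 0, 1, -7]]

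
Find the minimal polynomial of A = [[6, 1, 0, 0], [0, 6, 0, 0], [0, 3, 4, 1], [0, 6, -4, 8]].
m_A(x) = (x - 6)^2

The characteristic polynomial factors as (x - 6)^4. The minimal polynomial is ∏(x - λ)^{k_λ} where k_λ is the size of the largest Jordan block at λ.

For λ = 6: rank(A - 6I) = 2, and the largest Jordan block has size 2 (the smallest k with rank((A - 6I)^k) = rank((A - 6I)^(k+1))).

So m_A(x) = (x - 6)^2.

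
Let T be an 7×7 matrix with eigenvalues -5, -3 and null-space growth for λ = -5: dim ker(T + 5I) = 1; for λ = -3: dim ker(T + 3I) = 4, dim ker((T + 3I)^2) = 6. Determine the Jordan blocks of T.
λ = -5: successive nullity increments [1] count blocks of size ≥ k; block sizes are [1].
λ = -3: successive nullity increments [4, 2] count blocks of size ≥ k; block sizes are [2, 2, 1, 1].

Jordan blocks: (-5, 1), (-3, 2), (-3, 2), (-3, 1), (-3, 1)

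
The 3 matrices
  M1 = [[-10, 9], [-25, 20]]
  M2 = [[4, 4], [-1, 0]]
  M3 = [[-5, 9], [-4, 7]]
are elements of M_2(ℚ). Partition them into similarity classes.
3 classes: {M1}, {M2}, {M3}

Characteristic polynomials: χ_{M1} = (x - 5)^2, χ_{M2} = (x - 2)^2, χ_{M3} = (x - 1)^2.

{M1}: invariant factors (x - 5)^2.

{M2}: invariant factors (x - 2)^2.

{M3}: invariant factors (x - 1)^2.

Matrices are similar if and only if their invariant-factor lists agree; the partition into similarity classes is {M1}, {M2}, {M3}.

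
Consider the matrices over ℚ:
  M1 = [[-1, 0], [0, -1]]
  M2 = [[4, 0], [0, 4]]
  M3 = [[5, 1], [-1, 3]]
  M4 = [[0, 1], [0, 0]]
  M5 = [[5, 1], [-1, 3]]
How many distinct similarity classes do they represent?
4 classes: {M1}, {M2}, {M3, M5}, {M4}

Characteristic polynomials: χ_{M1} = (x + 1)^2, χ_{M2} = (x - 4)^2, χ_{M3} = (x - 4)^2, χ_{M4} = x^2, χ_{M5} = (x - 4)^2.

{M1}: invariant factors x + 1, x + 1.

{M2}: invariant factors x - 4, x - 4.

{M3, M5}: invariant factors (x - 4)^2.

{M4}: invariant factors x^2.

Matrices are similar if and only if their invariant-factor lists agree; the partition into similarity classes is {M1}, {M2}, {M3, M5}, {M4}.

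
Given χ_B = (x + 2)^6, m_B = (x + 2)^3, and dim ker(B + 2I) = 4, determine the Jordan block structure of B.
Jordan blocks: (-2, 3), (-2, 1), (-2, 1), (-2, 1)

λ = -2: algebraic multiplicity 6 (exponent in χ_B), largest block size 3 (exponent in m_B), 4 blocks (geometric multiplicity). These force block sizes [3, 1, 1, 1].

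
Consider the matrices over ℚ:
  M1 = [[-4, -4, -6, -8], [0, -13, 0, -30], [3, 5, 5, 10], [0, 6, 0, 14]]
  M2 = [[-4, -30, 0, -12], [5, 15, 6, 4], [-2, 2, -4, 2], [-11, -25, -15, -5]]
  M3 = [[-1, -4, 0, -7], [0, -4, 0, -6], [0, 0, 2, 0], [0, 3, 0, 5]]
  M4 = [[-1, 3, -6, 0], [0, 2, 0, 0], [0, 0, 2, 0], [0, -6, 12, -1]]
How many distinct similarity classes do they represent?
Characteristic polynomials: χ_{M1} = (x - 2)^2(x + 1)^2, χ_{M2} = (x - 2)^2(x + 1)^2, χ_{M3} = (x - 2)^2(x + 1)^2, χ_{M4} = (x - 2)^2(x + 1)^2.

{M1, M2, M3}: invariant factors x - 2, (x - 2)(x + 1)^2.

{M4}: invariant factors (x - 2)(x + 1), (x - 2)(x + 1).

Matrices are similar if and only if their invariant-factor lists agree; the partition into similarity classes is {M1, M2, M3}, {M4}.

2 classes: {M1, M2, M3}, {M4}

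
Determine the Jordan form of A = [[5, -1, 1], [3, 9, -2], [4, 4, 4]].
J = [[6, 1, 0], [0, 6, 1], [0, 0, 6]]

The characteristic polynomial is det(xI - A) = (x - 6)^3, so the eigenvalues are 6 (algebraic multiplicity 3).

For λ = 6: rank(A - 6I) = 2, rank((A - 6I)^2) = 1, rank((A - 6I)^3) = 0. The eigenspace has dimension 3 - 2 = 1, so there is 1 Jordan block; the rank sequence gives block sizes [3].

Assembling the blocks gives the Jordan form J above.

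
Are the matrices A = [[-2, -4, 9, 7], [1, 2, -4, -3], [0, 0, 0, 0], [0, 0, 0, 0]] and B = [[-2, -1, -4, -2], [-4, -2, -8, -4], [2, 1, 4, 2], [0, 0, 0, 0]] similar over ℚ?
Both have characteristic polynomial x^4, but the minimal polynomial of A is x^3 while the minimal polynomial of B is x^2. The minimal polynomial is a similarity invariant, so A and B are not similar.

No.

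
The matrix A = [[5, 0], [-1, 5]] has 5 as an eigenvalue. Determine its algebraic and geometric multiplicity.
The characteristic polynomial is (x - 5)^2, so the factor x - 5 appears with exponent 2: the algebraic multiplicity is 2.

rank(A - 5I) = 1, so the eigenspace has dimension 2 - 1 = 1: the geometric multiplicity is 1.

Since 1 < 2, A is not diagonalizable.

algebraic multiplicity 2, geometric multiplicity 1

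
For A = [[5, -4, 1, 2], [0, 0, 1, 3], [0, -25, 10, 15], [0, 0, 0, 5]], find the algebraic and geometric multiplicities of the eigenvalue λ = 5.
The characteristic polynomial is (x - 5)^4, so the factor x - 5 appears with exponent 4: the algebraic multiplicity is 4.

rank(A - 5I) = 2, so the eigenspace has dimension 4 - 2 = 2: the geometric multiplicity is 2.

Since 2 < 4, A is not diagonalizable.

algebraic multiplicity 4, geometric multiplicity 2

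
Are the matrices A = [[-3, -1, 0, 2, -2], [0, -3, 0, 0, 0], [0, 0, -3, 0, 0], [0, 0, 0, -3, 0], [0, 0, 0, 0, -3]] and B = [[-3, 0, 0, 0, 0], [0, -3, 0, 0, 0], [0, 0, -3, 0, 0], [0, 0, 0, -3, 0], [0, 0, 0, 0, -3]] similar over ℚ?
No.

Both have characteristic polynomial (x + 3)^5, but the minimal polynomial of A is (x + 3)^2 while the minimal polynomial of B is x + 3. The minimal polynomial is a similarity invariant, so A and B are not similar.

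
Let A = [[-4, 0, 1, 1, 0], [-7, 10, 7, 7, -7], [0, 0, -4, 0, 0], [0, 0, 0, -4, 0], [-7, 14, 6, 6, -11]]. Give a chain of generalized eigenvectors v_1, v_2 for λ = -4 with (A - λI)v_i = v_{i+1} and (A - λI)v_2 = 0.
v_1 = [[0, -2, 0, 1, -3]]^T, v_2 = [[1, 0, 0, 0, -1]]^T

We seek v_1 ∈ ker((A + 4I)^2) \ ker(A + 4I), then set v_{i+1} = (A + 4I) v_i.

One such chain is v_1 = [[0, -2, 0, 1, -3]]^T, v_2 = [[1, 0, 0, 0, -1]]^T. Check: (A + 4I) v_2 = [[0, 0, 0, 0, 0]]^T = 0.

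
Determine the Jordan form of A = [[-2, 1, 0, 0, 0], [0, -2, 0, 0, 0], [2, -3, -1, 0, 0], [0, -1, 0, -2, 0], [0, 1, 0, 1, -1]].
J = [[-2, 1, 0, 0, 0], [0, -2, 0, 0, 0], [0, 0, -2, 0, 0], [0, 0, 0, -1, 0], [0, 0, 0, 0, -1]]

The characteristic polynomial is det(xI - A) = (x + 1)^2(x + 2)^3, so the eigenvalues are -2 (algebraic multiplicity 3), -1 (algebraic multiplicity 2).

For λ = -2: rank(A + 2I) = 3, rank((A + 2I)^2) = 2. The eigenspace has dimension 5 - 3 = 2, so there are 2 Jordan blocks; the rank sequence gives block sizes [2, 1].

For λ = -1: rank(A + I) = 3. The eigenspace has dimension 5 - 3 = 2, so there are 2 Jordan blocks; the rank sequence gives block sizes [1, 1].

Assembling the blocks gives the Jordan form J above.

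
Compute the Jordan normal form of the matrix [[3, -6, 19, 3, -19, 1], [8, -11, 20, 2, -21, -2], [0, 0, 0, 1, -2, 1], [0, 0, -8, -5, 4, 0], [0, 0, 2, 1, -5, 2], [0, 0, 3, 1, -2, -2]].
The characteristic polynomial is det(xI - A) = (x + 3)^5(x + 5), so the eigenvalues are -5 (algebraic multiplicity 1), -3 (algebraic multiplicity 5).

For λ = -5: algebraic multiplicity 1 gives one 1×1 block.

For λ = -3: rank(A + 3I) = 4, rank((A + 3I)^2) = 2, rank((A + 3I)^3) = 1. The eigenspace has dimension 6 - 4 = 2, so there are 2 Jordan blocks; the rank sequence gives block sizes [3, 2].

Assembling the blocks gives the Jordan form J above.

J = [[-5, 0, 0, 0, 0, 0], [0, -3, 1, 0, 0, 0], [0, 0, -3, 1, 0, 0], [0, 0, 0, -3, 0, 0], [0, 0, 0, 0, -3, 1], [0, 0, 0, 0, 0, -3]]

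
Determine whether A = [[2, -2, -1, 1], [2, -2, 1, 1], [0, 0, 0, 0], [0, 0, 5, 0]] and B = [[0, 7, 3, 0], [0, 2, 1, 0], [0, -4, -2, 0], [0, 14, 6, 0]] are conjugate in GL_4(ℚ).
Yes.

Two matrices over a field are similar if and only if they have the same invariant factors.

Both A and B have characteristic polynomial x^4 and minimal polynomial x^3. Computing further, both have invariant factors x, x^3. Hence A and B are similar.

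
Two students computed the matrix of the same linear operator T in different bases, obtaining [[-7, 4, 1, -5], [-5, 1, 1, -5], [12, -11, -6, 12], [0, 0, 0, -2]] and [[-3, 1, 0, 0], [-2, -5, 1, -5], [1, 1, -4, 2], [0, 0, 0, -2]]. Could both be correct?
Two matrices over a field are similar if and only if they have the same invariant factors.

Both A and B have characteristic polynomial (x + 2)(x + 4)^3 and minimal polynomial (x + 2)(x + 4)^3. Computing further, both have invariant factors (x + 2)(x + 4)^3. Hence A and B are similar.

Yes.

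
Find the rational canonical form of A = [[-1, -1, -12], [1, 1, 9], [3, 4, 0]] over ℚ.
R = [[0, 0, -3], [1, 0, 0], [0, 1, 0]]

The invariant factors of A (the non-unit diagonal entries of the Smith normal form of xI - A over ℚ[x]) are x^3 + 3, each dividing the next. The characteristic polynomial is their product, x^3 + 3.

The rational canonical form is the block-diagonal matrix of companion matrices C(f_i):
R = [[0, 0, -3], [1, 0, 0], [0, 1, 0]].

Note the characteristic polynomial does not split into linear factors over ℚ, so A has no Jordan form over ℚ; the rational canonical form exists over any field.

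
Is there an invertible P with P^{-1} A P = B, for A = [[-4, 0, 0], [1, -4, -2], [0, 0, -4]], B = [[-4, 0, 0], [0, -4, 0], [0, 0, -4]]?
Both have characteristic polynomial (x + 4)^3, but the minimal polynomial of A is (x + 4)^2 while the minimal polynomial of B is x + 4. The minimal polynomial is a similarity invariant, so A and B are not similar.

No.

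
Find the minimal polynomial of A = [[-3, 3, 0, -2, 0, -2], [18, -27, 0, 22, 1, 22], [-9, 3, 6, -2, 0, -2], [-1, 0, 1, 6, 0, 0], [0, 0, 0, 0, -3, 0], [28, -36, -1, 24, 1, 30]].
The characteristic polynomial factors as (x - 6)^3(x + 3)^3. The minimal polynomial is ∏(x - λ)^{k_λ} where k_λ is the size of the largest Jordan block at λ.

For λ = -3: rank(A + 3I) = 5, and the largest Jordan block has size 3 (the smallest k with rank((A + 3I)^k) = rank((A + 3I)^(k+1))).
For λ = 6: rank(A - 6I) = 4, and the largest Jordan block has size 2 (the smallest k with rank((A - 6I)^k) = rank((A - 6I)^(k+1))).

So m_A(x) = (x - 6)^2(x + 3)^3.

m_A(x) = (x - 6)^2(x + 3)^3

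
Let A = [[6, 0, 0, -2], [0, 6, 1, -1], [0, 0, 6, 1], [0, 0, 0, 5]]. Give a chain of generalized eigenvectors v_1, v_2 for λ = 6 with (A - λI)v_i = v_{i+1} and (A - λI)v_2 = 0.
v_1 = [[0, 0, 1, 0]]^T, v_2 = [[0, 1, 0, 0]]^T

We seek v_1 ∈ ker((A - 6I)^2) \ ker(A - 6I), then set v_{i+1} = (A - 6I) v_i.

One such chain is v_1 = [[0, 0, 1, 0]]^T, v_2 = [[0, 1, 0, 0]]^T. Check: (A - 6I) v_2 = [[0, 0, 0, 0]]^T = 0.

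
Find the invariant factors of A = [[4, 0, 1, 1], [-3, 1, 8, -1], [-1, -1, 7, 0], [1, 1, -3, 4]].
(x - 4)^2, (x - 4)^2

The Jordan structure of A has elementary divisors (x - 4)^2, (x - 4)^2. Arranging the block sizes at each eigenvalue in decreasing order and taking row products gives the invariant factors.

Invariant factors (smallest first, each dividing the next): (x - 4)^2, (x - 4)^2.

Check: the last factor (x - 4)^2 is the minimal polynomial, and the product (x - 4)^4 is the characteristic polynomial.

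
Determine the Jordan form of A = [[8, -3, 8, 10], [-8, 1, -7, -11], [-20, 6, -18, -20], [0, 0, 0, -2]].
J = [[-5, 0, 0, 0], [0, -2, 1, 0], [0, 0, -2, 0], [0, 0, 0, -2]]

The characteristic polynomial is det(xI - A) = (x + 2)^3(x + 5), so the eigenvalues are -5 (algebraic multiplicity 1), -2 (algebraic multiplicity 3).

For λ = -5: algebraic multiplicity 1 gives one 1×1 block.

For λ = -2: rank(A + 2I) = 2, rank((A + 2I)^2) = 1. The eigenspace has dimension 4 - 2 = 2, so there are 2 Jordan blocks; the rank sequence gives block sizes [2, 1].

Assembling the blocks gives the Jordan form J above.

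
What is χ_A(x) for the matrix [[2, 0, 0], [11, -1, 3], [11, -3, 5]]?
xI - A = [[x - 2, 0, 0], [-11, x + 1, -3], [-11, 3, x - 5]].

Expanding det(xI - A) along the first row:
det(xI - A) = + (x - 2)·det([[x + 1, -3], [3, x - 5]]) - (0)·det([[-11, -3], [-11, x - 5]]) + (0)·det([[-11, x + 1], [-11, 3]]).

Evaluating gives χ_A(x) = x^3 - 6x^2 + 12x - 8 = (x - 2)^3.

χ_A(x) = (x - 2)^3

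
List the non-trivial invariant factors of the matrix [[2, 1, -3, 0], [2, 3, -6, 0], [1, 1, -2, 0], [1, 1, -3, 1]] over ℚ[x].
x - 1, x - 1, (x - 1)^2

The Jordan structure of A has elementary divisors (x - 1)^2, (x - 1), (x - 1). Arranging the block sizes at each eigenvalue in decreasing order and taking row products gives the invariant factors.

Invariant factors (smallest first, each dividing the next): x - 1, x - 1, (x - 1)^2.

Check: the last factor (x - 1)^2 is the minimal polynomial, and the product (x - 1)^4 is the characteristic polynomial.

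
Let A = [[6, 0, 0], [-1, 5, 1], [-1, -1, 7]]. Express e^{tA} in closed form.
A has Jordan form J = [[6, 1, 0], [0, 6, 0], [0, 0, 6]] with A = PJP^{-1}, so e^{tA} = P e^{tJ} P^{-1}.

For a Jordan block J_k(λ), e^{tJ_k(λ)} = e^{λt} · (I + tN + t^2 N^2/2! + ... + t^{k-1} N^{k-1}/(k-1)!) where N is the nilpotent superdiagonal part.

Assembling the blocks and conjugating back gives the entries of e^{tA} as shown above.

e^{tA} = [[e^{6*t}, 0, 0], [-t*e^{6*t}, (1 - t)*e^{6*t}, t*e^{6*t}], [-t*e^{6*t}, -t*e^{6*t}, (t + 1)*e^{6*t}]]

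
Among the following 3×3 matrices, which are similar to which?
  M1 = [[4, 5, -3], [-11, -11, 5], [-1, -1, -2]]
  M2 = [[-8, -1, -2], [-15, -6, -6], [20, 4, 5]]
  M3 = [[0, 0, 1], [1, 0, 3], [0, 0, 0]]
Characteristic polynomials: χ_{M1} = (x + 3)^3, χ_{M2} = (x + 3)^3, χ_{M3} = x^3.

{M1}: invariant factors (x + 3)^3.

{M2}: invariant factors x + 3, (x + 3)^2.

{M3}: invariant factors x^3.

Matrices are similar if and only if their invariant-factor lists agree; the partition into similarity classes is {M1}, {M2}, {M3}.

3 classes: {M1}, {M2}, {M3}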